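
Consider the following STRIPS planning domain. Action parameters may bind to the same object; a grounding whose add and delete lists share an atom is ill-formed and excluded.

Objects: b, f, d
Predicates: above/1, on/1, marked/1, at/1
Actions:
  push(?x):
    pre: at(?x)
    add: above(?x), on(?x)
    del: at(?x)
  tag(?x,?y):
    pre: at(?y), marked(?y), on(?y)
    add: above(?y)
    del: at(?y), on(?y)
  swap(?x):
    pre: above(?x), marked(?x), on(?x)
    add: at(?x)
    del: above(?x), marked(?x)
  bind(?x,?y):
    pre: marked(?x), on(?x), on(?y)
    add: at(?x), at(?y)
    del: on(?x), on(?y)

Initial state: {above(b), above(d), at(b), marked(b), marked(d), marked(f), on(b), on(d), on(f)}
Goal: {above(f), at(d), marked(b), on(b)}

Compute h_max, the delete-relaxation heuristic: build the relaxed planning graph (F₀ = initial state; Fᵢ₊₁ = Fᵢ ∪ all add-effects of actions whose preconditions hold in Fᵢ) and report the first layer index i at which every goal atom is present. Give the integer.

2

F0 = init (9 atoms)
F1 = F0 ∪ {at(d), at(f)}  (11 atoms)
F2 = F1 ∪ {above(f)}  (12 atoms)
goal ⊆ F2  ⇒  h_max = 2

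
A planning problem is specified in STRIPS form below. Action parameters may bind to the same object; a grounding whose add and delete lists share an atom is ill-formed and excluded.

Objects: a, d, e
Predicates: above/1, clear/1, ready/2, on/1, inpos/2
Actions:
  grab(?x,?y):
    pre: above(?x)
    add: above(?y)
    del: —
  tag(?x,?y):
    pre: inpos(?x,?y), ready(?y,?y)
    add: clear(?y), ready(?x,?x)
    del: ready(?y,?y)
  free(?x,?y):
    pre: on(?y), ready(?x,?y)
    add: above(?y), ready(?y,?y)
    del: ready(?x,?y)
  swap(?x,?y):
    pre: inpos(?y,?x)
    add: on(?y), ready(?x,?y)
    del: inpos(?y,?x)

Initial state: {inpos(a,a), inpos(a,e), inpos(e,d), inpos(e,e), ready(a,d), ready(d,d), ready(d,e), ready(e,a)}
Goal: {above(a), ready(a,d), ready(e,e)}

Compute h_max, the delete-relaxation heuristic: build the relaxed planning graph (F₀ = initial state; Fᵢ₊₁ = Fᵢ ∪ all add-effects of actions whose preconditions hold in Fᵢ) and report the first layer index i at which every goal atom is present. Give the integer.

F0 = init (8 atoms)
F1 = F0 ∪ {clear(d), on(a), on(e), ready(a,a), ready(e,e)}  (13 atoms)
F2 = F1 ∪ {above(a), above(e), clear(e)}  (16 atoms)
goal ⊆ F2  ⇒  h_max = 2

2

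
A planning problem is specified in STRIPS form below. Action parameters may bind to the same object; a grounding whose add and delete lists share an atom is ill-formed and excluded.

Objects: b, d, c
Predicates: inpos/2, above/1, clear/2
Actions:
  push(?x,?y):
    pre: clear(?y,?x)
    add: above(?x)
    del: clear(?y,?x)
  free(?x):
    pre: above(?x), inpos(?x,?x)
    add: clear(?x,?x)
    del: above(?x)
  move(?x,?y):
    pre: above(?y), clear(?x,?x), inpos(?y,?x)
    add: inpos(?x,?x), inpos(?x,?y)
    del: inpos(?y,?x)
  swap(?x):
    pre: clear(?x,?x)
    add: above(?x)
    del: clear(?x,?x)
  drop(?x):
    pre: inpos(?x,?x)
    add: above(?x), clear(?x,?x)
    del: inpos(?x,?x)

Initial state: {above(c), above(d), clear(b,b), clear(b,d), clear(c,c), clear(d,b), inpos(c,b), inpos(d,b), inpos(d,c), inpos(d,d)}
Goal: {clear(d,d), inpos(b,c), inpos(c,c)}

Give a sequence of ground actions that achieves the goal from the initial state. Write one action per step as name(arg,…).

1. move(b,c)  →  {above(c), above(d), clear(b,b), clear(b,d), clear(c,c), clear(d,b), inpos(b,b), inpos(b,c), inpos(d,b), inpos(d,c), inpos(d,d)}
2. move(c,d)  →  {above(c), above(d), clear(b,b), clear(b,d), clear(c,c), clear(d,b), inpos(b,b), inpos(b,c), inpos(c,c), inpos(c,d), inpos(d,b), inpos(d,d)}
3. free(d)  →  {above(c), clear(b,b), clear(b,d), clear(c,c), clear(d,b), clear(d,d), inpos(b,b), inpos(b,c), inpos(c,c), inpos(c,d), inpos(d,b), inpos(d,d)}

move(b,c); move(c,d); free(d)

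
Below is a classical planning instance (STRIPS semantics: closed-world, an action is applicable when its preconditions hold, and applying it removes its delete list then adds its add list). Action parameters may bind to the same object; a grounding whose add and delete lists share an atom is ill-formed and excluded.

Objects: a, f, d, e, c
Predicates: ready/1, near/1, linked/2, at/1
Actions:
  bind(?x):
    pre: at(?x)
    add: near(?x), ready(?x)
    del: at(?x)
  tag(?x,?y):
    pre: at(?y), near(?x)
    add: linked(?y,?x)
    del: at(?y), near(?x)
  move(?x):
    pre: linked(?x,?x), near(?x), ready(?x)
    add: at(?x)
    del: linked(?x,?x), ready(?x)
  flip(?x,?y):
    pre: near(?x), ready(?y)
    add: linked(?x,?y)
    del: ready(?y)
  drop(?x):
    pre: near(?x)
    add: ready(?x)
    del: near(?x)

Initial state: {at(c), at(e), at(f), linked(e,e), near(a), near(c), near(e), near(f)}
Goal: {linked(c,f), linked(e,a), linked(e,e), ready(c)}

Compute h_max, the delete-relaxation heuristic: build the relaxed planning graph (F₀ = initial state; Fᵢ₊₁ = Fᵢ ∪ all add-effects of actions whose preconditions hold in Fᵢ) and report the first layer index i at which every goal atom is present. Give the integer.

1

F0 = init (8 atoms)
F1 = F0 ∪ {linked(c,a), linked(c,c), linked(c,e), linked(c,f), linked(e,a), linked(e,c), linked(e,f), linked(f,a), linked(f,c), linked(f,e), linked(f,f), ready(a), ready(c), ready(e), ready(f)}  (23 atoms)
goal ⊆ F1  ⇒  h_max = 1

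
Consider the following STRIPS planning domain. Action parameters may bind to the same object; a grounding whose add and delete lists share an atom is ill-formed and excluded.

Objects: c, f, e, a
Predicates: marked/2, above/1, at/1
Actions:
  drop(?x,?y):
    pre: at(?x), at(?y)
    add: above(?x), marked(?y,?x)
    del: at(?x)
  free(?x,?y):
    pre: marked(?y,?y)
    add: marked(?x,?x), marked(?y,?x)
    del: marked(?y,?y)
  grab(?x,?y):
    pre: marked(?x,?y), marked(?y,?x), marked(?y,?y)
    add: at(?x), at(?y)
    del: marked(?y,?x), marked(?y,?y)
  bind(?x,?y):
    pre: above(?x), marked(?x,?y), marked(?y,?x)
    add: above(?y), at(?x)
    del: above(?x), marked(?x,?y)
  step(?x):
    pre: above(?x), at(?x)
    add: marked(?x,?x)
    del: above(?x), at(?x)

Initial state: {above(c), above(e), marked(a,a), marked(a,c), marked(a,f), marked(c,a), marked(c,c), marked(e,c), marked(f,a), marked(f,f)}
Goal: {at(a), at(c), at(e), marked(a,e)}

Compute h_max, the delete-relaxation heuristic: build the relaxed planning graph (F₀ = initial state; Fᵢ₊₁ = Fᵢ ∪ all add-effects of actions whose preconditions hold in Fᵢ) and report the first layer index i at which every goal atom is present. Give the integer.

2

F0 = init (10 atoms)
F1 = F0 ∪ {above(a), at(a), at(c), at(f), marked(a,e), marked(c,e), marked(c,f), marked(e,e), marked(f,c), marked(f,e)}  (20 atoms)
F2 = F1 ∪ {above(f), at(e), marked(e,a), marked(e,f)}  (24 atoms)
goal ⊆ F2  ⇒  h_max = 2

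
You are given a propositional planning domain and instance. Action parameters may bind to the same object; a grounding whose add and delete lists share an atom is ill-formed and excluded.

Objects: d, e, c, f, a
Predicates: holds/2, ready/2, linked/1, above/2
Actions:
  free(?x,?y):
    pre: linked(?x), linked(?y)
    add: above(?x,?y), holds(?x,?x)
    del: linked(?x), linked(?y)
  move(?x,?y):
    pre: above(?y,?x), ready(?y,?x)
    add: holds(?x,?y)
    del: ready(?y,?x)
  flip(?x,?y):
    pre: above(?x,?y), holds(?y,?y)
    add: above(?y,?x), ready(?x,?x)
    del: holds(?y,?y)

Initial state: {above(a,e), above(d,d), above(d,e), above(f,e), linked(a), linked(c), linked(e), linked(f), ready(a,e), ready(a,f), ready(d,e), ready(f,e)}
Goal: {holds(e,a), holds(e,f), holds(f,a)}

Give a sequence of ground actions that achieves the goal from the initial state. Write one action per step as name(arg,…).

free(a,f); move(e,f); move(e,a); move(f,a)

1. free(a,f)  →  {above(a,e), above(a,f), above(d,d), above(d,e), above(f,e), holds(a,a), linked(c), linked(e), ready(a,e), ready(a,f), ready(d,e), ready(f,e)}
2. move(e,f)  →  {above(a,e), above(a,f), above(d,d), above(d,e), above(f,e), holds(a,a), holds(e,f), linked(c), linked(e), ready(a,e), ready(a,f), ready(d,e)}
3. move(e,a)  →  {above(a,e), above(a,f), above(d,d), above(d,e), above(f,e), holds(a,a), holds(e,a), holds(e,f), linked(c), linked(e), ready(a,f), ready(d,e)}
4. move(f,a)  →  {above(a,e), above(a,f), above(d,d), above(d,e), above(f,e), holds(a,a), holds(e,a), holds(e,f), holds(f,a), linked(c), linked(e), ready(d,e)}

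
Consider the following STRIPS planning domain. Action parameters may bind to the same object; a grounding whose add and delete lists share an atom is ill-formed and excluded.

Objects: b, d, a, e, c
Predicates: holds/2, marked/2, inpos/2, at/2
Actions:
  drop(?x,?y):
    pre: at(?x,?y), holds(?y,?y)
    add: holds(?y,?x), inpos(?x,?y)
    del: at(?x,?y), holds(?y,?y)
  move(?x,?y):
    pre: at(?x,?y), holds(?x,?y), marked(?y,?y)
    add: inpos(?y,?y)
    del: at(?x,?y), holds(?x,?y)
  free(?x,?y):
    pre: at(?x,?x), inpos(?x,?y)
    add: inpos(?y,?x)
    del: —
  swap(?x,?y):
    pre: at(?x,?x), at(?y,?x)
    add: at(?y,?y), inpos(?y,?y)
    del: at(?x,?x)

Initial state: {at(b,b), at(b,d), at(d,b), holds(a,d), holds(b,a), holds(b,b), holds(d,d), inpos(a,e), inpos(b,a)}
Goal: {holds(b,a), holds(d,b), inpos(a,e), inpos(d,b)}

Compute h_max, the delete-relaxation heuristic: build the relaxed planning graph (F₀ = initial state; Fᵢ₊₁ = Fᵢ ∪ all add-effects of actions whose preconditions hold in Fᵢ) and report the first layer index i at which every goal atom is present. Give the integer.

F0 = init (9 atoms)
F1 = F0 ∪ {at(d,d), holds(b,d), holds(d,b), inpos(a,b), inpos(b,d), inpos(d,b), inpos(d,d)}  (16 atoms)
goal ⊆ F1  ⇒  h_max = 1

1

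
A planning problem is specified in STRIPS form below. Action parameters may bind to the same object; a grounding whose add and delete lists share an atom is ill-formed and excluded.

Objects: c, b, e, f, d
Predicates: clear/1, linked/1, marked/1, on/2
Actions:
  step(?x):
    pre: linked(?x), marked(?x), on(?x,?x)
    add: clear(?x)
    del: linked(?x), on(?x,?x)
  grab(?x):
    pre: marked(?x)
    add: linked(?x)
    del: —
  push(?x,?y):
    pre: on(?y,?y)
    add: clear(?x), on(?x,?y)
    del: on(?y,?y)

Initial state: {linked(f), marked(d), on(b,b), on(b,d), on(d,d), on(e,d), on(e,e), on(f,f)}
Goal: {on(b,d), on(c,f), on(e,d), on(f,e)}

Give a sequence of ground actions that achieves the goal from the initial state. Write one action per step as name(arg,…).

1. push(c,f)  →  {clear(c), linked(f), marked(d), on(b,b), on(b,d), on(c,f), on(d,d), on(e,d), on(e,e)}
2. push(f,e)  →  {clear(c), clear(f), linked(f), marked(d), on(b,b), on(b,d), on(c,f), on(d,d), on(e,d), on(f,e)}

push(c,f); push(f,e)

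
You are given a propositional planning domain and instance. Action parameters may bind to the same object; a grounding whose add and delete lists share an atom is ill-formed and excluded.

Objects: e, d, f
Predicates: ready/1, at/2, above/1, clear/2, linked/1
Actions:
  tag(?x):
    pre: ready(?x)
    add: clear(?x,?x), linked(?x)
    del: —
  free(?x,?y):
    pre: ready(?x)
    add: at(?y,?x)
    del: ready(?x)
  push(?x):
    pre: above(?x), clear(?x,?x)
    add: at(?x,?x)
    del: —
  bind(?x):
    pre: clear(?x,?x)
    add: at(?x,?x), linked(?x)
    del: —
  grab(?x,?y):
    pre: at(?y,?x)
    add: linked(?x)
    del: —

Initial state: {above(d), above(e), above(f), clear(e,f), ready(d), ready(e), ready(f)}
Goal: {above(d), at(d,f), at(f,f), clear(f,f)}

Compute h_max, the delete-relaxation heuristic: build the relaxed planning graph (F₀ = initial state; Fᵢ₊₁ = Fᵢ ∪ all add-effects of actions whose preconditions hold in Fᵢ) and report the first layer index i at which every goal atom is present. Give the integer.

F0 = init (7 atoms)
F1 = F0 ∪ {at(d,d), at(d,e), at(d,f), at(e,d), at(e,e), at(e,f), at(f,d), at(f,e), at(f,f), clear(d,d), clear(e,e), clear(f,f), linked(d), linked(e), linked(f)}  (22 atoms)
goal ⊆ F1  ⇒  h_max = 1

1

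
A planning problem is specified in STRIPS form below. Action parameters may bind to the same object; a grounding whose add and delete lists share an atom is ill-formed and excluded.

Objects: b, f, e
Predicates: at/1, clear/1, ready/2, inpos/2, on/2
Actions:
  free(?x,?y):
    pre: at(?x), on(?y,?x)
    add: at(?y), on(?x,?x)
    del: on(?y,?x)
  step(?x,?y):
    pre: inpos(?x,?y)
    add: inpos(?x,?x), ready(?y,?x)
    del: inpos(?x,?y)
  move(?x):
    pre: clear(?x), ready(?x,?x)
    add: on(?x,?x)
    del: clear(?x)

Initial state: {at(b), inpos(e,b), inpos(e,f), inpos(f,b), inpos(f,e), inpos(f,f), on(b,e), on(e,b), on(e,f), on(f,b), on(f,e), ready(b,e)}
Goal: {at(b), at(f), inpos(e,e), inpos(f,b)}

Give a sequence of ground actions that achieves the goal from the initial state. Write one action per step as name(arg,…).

1. free(b,f)  →  {at(b), at(f), inpos(e,b), inpos(e,f), inpos(f,b), inpos(f,e), inpos(f,f), on(b,b), on(b,e), on(e,b), on(e,f), on(f,e), ready(b,e)}
2. step(e,b)  →  {at(b), at(f), inpos(e,e), inpos(e,f), inpos(f,b), inpos(f,e), inpos(f,f), on(b,b), on(b,e), on(e,b), on(e,f), on(f,e), ready(b,e)}

free(b,f); step(e,b)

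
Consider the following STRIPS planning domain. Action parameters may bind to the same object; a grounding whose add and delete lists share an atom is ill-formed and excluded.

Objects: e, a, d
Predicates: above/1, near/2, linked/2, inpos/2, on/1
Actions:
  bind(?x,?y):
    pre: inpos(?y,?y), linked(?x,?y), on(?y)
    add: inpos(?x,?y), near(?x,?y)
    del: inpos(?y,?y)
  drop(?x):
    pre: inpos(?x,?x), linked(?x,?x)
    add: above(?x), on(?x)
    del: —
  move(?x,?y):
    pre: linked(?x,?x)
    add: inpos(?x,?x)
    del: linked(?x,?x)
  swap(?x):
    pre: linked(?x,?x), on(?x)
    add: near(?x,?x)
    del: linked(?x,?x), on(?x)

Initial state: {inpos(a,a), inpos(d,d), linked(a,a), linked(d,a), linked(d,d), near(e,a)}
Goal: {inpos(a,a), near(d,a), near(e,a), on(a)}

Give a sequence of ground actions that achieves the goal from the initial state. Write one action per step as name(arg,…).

drop(a); bind(d,a); move(a,e)

1. drop(a)  →  {above(a), inpos(a,a), inpos(d,d), linked(a,a), linked(d,a), linked(d,d), near(e,a), on(a)}
2. bind(d,a)  →  {above(a), inpos(d,a), inpos(d,d), linked(a,a), linked(d,a), linked(d,d), near(d,a), near(e,a), on(a)}
3. move(a,e)  →  {above(a), inpos(a,a), inpos(d,a), inpos(d,d), linked(d,a), linked(d,d), near(d,a), near(e,a), on(a)}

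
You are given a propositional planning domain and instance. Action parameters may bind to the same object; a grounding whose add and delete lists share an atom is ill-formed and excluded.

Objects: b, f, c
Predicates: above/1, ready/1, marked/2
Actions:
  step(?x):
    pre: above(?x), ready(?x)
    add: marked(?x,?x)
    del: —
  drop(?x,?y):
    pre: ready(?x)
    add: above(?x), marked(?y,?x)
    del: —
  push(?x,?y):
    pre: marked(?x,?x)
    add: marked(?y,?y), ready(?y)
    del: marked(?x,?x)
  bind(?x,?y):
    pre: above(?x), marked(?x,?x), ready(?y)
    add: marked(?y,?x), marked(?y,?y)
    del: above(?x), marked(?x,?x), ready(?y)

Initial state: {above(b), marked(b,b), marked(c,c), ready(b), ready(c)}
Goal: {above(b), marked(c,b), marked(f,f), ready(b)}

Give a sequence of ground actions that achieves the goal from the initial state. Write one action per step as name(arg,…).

1. drop(b,c)  →  {above(b), marked(b,b), marked(c,b), marked(c,c), ready(b), ready(c)}
2. push(b,f)  →  {above(b), marked(c,b), marked(c,c), marked(f,f), ready(b), ready(c), ready(f)}

drop(b,c); push(b,f)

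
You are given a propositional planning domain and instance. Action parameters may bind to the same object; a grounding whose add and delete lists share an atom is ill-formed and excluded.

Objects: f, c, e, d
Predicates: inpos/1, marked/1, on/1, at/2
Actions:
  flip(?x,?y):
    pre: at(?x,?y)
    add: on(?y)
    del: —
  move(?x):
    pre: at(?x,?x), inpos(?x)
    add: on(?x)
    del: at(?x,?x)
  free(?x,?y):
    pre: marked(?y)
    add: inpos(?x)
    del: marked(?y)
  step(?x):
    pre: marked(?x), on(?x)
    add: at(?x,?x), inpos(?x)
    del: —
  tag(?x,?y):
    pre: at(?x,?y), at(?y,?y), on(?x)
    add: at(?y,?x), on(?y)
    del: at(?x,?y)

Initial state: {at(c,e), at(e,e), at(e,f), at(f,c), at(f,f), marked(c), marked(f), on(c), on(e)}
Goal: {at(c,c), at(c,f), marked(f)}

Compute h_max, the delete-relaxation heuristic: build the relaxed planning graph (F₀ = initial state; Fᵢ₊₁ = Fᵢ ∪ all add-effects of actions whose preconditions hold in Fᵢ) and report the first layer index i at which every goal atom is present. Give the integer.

F0 = init (9 atoms)
F1 = F0 ∪ {at(c,c), at(e,c), at(f,e), inpos(c), inpos(d), inpos(e), inpos(f), on(f)}  (17 atoms)
F2 = F1 ∪ {at(c,f)}  (18 atoms)
goal ⊆ F2  ⇒  h_max = 2

2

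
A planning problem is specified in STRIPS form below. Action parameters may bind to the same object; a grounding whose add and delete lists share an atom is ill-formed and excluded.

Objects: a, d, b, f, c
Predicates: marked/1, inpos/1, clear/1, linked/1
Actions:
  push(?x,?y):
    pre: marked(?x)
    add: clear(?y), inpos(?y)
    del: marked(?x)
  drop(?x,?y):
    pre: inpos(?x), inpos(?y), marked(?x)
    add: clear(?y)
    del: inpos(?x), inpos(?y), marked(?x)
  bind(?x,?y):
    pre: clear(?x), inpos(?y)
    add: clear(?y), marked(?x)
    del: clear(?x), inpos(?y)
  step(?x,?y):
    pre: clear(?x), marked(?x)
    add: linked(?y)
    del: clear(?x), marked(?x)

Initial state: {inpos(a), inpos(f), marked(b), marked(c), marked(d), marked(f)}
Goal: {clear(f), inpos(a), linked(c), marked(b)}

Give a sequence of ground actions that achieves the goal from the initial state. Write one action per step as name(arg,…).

push(d,f); push(f,c); step(c,c)

1. push(d,f)  →  {clear(f), inpos(a), inpos(f), marked(b), marked(c), marked(f)}
2. push(f,c)  →  {clear(c), clear(f), inpos(a), inpos(c), inpos(f), marked(b), marked(c)}
3. step(c,c)  →  {clear(f), inpos(a), inpos(c), inpos(f), linked(c), marked(b)}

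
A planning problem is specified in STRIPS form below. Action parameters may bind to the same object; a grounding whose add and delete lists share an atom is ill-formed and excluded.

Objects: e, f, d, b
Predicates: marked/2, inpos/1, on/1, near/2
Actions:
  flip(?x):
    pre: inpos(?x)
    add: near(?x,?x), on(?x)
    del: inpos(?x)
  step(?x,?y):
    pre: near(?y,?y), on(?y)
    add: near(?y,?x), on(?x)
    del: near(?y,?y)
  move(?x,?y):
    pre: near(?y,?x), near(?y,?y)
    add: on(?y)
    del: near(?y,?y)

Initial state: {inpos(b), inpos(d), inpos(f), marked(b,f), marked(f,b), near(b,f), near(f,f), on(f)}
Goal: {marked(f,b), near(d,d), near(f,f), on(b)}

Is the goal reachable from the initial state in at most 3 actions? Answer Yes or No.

Yes

1. flip(d)  →  {inpos(b), inpos(f), marked(b,f), marked(f,b), near(b,f), near(d,d), near(f,f), on(d), on(f)}
2. flip(b)  →  {inpos(f), marked(b,f), marked(f,b), near(b,b), near(b,f), near(d,d), near(f,f), on(b), on(d), on(f)}
optimal plan length = 2; 2 ≤ 3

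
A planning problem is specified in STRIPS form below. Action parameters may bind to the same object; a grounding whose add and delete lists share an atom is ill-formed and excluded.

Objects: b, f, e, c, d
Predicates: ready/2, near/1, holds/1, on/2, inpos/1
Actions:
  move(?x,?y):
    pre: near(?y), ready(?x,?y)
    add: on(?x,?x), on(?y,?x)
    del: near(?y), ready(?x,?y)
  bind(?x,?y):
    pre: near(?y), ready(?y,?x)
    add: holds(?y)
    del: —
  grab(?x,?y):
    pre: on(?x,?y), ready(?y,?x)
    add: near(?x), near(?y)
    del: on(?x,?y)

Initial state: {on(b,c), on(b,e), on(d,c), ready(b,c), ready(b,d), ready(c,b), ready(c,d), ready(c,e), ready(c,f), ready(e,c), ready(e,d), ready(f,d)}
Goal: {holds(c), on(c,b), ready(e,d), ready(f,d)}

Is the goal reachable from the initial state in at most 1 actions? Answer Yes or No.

1. grab(b,c)  →  {near(b), near(c), on(b,e), on(d,c), ready(b,c), ready(b,d), ready(c,b), ready(c,d), ready(c,e), ready(c,f), ready(e,c), ready(e,d), ready(f,d)}
2. bind(b,c)  →  {holds(c), near(b), near(c), on(b,e), on(d,c), ready(b,c), ready(b,d), ready(c,b), ready(c,d), ready(c,e), ready(c,f), ready(e,c), ready(e,d), ready(f,d)}
3. move(b,c)  →  {holds(c), near(b), on(b,b), on(b,e), on(c,b), on(d,c), ready(b,d), ready(c,b), ready(c,d), ready(c,e), ready(c,f), ready(e,c), ready(e,d), ready(f,d)}
optimal plan length = 3; 3 > 1

No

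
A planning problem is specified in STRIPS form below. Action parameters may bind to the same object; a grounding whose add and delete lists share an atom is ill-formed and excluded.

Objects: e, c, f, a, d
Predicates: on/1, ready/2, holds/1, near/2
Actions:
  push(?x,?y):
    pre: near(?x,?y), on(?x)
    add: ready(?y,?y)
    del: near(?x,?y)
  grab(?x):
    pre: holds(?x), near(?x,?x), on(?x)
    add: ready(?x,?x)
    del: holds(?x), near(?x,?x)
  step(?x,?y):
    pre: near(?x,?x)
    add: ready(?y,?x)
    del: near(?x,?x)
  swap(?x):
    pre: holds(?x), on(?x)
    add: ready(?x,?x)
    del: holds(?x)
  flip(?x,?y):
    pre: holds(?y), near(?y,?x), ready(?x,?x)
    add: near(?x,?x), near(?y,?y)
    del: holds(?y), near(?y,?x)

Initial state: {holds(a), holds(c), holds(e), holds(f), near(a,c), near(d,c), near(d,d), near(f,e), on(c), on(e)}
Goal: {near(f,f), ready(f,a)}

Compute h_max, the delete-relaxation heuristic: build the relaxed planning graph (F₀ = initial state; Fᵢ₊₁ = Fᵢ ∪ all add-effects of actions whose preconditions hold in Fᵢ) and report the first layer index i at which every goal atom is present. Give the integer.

F0 = init (10 atoms)
F1 = F0 ∪ {ready(a,d), ready(c,c), ready(c,d), ready(d,d), ready(e,d), ready(e,e), ready(f,d)}  (17 atoms)
F2 = F1 ∪ {near(a,a), near(c,c), near(e,e), near(f,f)}  (21 atoms)
F3 = F2 ∪ {ready(a,a), ready(a,c), ready(a,e), ready(a,f), ready(c,a), ready(c,e), ready(c,f), ready(d,a), ready(d,c), ready(d,e), ready(d,f), ready(e,a), ready(e,c), ready(e,f), ready(f,a), ready(f,c), ready(f,e), ready(f,f)}  (39 atoms)
goal ⊆ F3  ⇒  h_max = 3

3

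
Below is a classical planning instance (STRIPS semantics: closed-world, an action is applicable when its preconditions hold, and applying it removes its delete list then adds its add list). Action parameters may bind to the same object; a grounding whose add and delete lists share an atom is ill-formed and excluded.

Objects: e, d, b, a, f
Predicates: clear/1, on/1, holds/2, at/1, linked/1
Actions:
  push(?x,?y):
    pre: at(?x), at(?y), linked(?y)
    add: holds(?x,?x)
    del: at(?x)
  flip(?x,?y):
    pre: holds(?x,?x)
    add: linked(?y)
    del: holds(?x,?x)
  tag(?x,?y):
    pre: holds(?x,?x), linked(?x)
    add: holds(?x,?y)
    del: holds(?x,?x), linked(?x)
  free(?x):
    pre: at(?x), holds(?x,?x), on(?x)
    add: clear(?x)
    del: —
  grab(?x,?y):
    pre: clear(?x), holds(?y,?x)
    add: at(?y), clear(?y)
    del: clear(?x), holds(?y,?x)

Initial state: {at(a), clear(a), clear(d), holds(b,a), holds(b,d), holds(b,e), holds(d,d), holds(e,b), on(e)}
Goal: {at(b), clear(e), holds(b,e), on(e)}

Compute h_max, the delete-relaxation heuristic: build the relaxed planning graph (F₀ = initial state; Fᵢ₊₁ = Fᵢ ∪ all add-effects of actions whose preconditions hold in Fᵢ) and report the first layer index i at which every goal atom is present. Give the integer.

2

F0 = init (9 atoms)
F1 = F0 ∪ {at(b), clear(b), linked(a), linked(b), linked(d), linked(e), linked(f)}  (16 atoms)
F2 = F1 ∪ {at(e), clear(e), holds(a,a), holds(b,b), holds(d,a), holds(d,b), holds(d,e), holds(d,f)}  (24 atoms)
goal ⊆ F2  ⇒  h_max = 2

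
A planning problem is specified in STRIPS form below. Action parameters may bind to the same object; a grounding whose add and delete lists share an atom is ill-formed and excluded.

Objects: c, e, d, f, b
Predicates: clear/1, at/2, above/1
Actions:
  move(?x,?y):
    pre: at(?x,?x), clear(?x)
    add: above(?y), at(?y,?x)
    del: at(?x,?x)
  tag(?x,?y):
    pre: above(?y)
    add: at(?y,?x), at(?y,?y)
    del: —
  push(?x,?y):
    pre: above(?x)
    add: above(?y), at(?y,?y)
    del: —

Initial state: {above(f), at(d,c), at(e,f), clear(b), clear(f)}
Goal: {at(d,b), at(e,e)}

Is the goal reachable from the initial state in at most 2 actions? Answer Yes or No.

No

1. push(f,e)  →  {above(e), above(f), at(d,c), at(e,e), at(e,f), clear(b), clear(f)}
2. push(e,d)  →  {above(d), above(e), above(f), at(d,c), at(d,d), at(e,e), at(e,f), clear(b), clear(f)}
3. tag(b,d)  →  {above(d), above(e), above(f), at(d,b), at(d,c), at(d,d), at(e,e), at(e,f), clear(b), clear(f)}
optimal plan length = 3; 3 > 2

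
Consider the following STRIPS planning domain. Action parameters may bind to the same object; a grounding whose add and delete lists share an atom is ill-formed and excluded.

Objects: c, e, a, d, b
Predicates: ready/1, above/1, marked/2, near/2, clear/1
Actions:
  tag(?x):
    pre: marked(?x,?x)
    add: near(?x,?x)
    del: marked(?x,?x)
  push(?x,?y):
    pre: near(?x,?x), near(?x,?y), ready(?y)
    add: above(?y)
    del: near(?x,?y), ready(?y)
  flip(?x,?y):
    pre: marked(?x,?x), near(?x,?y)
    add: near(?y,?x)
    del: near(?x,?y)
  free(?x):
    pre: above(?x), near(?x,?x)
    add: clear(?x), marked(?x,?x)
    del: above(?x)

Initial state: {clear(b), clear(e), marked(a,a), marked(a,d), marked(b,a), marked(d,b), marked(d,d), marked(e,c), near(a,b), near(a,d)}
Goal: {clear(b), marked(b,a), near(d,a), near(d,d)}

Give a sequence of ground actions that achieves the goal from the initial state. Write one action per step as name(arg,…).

1. tag(d)  →  {clear(b), clear(e), marked(a,a), marked(a,d), marked(b,a), marked(d,b), marked(e,c), near(a,b), near(a,d), near(d,d)}
2. flip(a,d)  →  {clear(b), clear(e), marked(a,a), marked(a,d), marked(b,a), marked(d,b), marked(e,c), near(a,b), near(d,a), near(d,d)}

tag(d); flip(a,d)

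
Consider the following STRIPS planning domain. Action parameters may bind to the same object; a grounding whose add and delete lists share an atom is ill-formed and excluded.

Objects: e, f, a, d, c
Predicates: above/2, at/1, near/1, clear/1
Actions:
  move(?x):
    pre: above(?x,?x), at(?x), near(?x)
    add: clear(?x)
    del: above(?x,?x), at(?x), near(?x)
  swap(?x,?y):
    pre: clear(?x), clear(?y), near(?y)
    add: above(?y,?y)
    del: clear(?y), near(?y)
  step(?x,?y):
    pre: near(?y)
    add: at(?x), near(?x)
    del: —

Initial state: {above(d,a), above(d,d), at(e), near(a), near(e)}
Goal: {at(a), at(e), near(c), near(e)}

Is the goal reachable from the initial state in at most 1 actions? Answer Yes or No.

No

1. step(a,e)  →  {above(d,a), above(d,d), at(a), at(e), near(a), near(e)}
2. step(c,e)  →  {above(d,a), above(d,d), at(a), at(c), at(e), near(a), near(c), near(e)}
optimal plan length = 2; 2 > 1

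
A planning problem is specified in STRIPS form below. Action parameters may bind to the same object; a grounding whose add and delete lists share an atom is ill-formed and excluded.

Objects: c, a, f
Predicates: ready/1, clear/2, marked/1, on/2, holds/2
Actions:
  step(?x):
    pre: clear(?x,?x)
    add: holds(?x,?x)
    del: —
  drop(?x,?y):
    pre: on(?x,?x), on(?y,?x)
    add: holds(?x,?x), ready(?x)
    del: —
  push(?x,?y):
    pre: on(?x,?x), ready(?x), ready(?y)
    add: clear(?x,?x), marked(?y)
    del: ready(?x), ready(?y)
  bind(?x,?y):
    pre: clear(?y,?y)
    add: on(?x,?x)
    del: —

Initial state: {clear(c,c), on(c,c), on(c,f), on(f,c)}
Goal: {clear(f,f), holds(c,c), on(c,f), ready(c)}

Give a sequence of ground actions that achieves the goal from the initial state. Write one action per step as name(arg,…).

1. drop(c,c)  →  {clear(c,c), holds(c,c), on(c,c), on(c,f), on(f,c), ready(c)}
2. bind(f,c)  →  {clear(c,c), holds(c,c), on(c,c), on(c,f), on(f,c), on(f,f), ready(c)}
3. drop(f,c)  →  {clear(c,c), holds(c,c), holds(f,f), on(c,c), on(c,f), on(f,c), on(f,f), ready(c), ready(f)}
4. push(f,f)  →  {clear(c,c), clear(f,f), holds(c,c), holds(f,f), marked(f), on(c,c), on(c,f), on(f,c), on(f,f), ready(c)}

drop(c,c); bind(f,c); drop(f,c); push(f,f)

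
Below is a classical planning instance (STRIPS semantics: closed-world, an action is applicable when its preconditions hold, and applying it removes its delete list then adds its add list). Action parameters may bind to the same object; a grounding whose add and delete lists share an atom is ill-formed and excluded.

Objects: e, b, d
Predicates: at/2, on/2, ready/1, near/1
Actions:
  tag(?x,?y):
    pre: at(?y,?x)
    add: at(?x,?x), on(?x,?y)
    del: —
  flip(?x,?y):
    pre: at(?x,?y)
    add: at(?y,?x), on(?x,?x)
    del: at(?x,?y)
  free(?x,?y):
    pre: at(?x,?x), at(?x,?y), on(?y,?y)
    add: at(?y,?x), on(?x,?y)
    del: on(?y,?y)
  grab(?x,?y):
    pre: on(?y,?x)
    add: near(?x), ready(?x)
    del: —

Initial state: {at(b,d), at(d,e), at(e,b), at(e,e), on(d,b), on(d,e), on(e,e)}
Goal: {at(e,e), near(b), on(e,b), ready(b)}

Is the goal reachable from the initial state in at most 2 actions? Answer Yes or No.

No

1. flip(e,b)  →  {at(b,d), at(b,e), at(d,e), at(e,e), on(d,b), on(d,e), on(e,e)}
2. tag(e,b)  →  {at(b,d), at(b,e), at(d,e), at(e,e), on(d,b), on(d,e), on(e,b), on(e,e)}
3. grab(b,e)  →  {at(b,d), at(b,e), at(d,e), at(e,e), near(b), on(d,b), on(d,e), on(e,b), on(e,e), ready(b)}
optimal plan length = 3; 3 > 2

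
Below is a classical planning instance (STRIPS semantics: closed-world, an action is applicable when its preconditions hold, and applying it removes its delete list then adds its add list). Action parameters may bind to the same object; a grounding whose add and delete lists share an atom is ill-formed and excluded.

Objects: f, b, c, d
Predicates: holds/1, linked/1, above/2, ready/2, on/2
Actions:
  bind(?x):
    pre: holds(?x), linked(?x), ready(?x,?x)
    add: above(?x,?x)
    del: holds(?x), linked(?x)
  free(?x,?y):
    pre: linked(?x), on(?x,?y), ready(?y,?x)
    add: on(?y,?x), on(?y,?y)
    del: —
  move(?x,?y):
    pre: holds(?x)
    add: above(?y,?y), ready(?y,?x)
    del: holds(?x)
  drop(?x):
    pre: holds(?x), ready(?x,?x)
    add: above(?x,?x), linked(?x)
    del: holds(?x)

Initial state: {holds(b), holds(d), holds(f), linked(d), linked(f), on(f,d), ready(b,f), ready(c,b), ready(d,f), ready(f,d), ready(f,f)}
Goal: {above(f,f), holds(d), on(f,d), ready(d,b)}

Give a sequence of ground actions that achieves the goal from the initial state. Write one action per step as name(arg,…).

bind(f); move(b,d)

1. bind(f)  →  {above(f,f), holds(b), holds(d), linked(d), on(f,d), ready(b,f), ready(c,b), ready(d,f), ready(f,d), ready(f,f)}
2. move(b,d)  →  {above(d,d), above(f,f), holds(d), linked(d), on(f,d), ready(b,f), ready(c,b), ready(d,b), ready(d,f), ready(f,d), ready(f,f)}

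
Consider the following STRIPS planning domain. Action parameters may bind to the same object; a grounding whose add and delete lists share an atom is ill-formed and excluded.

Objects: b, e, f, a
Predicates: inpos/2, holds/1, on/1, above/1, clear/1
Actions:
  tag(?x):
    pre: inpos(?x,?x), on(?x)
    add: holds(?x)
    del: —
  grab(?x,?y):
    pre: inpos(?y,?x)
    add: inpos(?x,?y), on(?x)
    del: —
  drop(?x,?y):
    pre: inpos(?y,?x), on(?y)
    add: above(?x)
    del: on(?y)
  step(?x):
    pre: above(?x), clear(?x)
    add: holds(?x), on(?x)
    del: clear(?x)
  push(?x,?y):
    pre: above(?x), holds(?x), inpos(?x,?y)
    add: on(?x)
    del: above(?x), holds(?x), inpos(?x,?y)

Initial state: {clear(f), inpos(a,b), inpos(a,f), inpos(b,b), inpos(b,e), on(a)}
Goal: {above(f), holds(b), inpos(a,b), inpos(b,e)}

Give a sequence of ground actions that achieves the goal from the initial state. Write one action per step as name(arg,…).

1. grab(b,b)  →  {clear(f), inpos(a,b), inpos(a,f), inpos(b,b), inpos(b,e), on(a), on(b)}
2. tag(b)  →  {clear(f), holds(b), inpos(a,b), inpos(a,f), inpos(b,b), inpos(b,e), on(a), on(b)}
3. drop(f,a)  →  {above(f), clear(f), holds(b), inpos(a,b), inpos(a,f), inpos(b,b), inpos(b,e), on(b)}

grab(b,b); tag(b); drop(f,a)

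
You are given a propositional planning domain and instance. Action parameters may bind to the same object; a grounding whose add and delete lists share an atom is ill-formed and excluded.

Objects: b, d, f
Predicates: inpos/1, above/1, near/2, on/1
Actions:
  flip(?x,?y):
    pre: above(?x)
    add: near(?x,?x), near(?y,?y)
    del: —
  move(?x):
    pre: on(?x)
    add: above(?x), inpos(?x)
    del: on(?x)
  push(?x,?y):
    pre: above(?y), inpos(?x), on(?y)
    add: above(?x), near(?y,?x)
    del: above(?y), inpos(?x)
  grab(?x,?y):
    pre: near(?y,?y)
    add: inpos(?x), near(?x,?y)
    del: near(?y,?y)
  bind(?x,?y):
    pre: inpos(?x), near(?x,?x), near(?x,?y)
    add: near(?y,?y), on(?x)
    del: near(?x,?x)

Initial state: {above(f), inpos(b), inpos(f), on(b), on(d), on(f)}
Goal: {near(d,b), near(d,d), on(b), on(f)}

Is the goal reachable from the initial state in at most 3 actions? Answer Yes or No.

1. flip(f,b)  →  {above(f), inpos(b), inpos(f), near(b,b), near(f,f), on(b), on(d), on(f)}
2. flip(f,d)  →  {above(f), inpos(b), inpos(f), near(b,b), near(d,d), near(f,f), on(b), on(d), on(f)}
3. grab(d,b)  →  {above(f), inpos(b), inpos(d), inpos(f), near(d,b), near(d,d), near(f,f), on(b), on(d), on(f)}
optimal plan length = 3; 3 ≤ 3

Yes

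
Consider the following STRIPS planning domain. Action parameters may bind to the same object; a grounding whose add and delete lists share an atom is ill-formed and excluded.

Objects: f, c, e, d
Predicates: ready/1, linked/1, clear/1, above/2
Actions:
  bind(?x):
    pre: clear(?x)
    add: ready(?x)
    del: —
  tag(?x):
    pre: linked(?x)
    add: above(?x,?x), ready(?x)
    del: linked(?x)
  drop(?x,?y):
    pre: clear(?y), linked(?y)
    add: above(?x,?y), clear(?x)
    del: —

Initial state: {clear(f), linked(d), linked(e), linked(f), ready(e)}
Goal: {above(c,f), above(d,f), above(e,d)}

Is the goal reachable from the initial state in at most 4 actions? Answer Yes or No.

Yes

1. drop(c,f)  →  {above(c,f), clear(c), clear(f), linked(d), linked(e), linked(f), ready(e)}
2. drop(d,f)  →  {above(c,f), above(d,f), clear(c), clear(d), clear(f), linked(d), linked(e), linked(f), ready(e)}
3. drop(e,d)  →  {above(c,f), above(d,f), above(e,d), clear(c), clear(d), clear(e), clear(f), linked(d), linked(e), linked(f), ready(e)}
optimal plan length = 3; 3 ≤ 4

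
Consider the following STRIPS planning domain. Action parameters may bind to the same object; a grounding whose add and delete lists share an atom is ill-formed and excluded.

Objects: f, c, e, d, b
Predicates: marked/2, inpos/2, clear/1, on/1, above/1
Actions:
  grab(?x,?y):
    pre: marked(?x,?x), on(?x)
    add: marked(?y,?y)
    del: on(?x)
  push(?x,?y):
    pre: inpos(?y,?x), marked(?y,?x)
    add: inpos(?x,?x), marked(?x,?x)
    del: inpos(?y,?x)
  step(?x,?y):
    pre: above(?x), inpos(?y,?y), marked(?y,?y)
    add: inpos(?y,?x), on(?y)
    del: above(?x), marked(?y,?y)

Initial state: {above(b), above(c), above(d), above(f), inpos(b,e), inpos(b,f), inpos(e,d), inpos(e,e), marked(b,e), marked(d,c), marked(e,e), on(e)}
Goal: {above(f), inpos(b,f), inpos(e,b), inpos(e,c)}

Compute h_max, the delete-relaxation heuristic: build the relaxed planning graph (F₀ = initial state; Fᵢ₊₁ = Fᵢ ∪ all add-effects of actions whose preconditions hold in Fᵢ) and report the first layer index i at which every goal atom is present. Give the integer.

F0 = init (12 atoms)
F1 = F0 ∪ {inpos(e,b), inpos(e,c), inpos(e,f), marked(b,b), marked(c,c), marked(d,d), marked(f,f)}  (19 atoms)
goal ⊆ F1  ⇒  h_max = 1

1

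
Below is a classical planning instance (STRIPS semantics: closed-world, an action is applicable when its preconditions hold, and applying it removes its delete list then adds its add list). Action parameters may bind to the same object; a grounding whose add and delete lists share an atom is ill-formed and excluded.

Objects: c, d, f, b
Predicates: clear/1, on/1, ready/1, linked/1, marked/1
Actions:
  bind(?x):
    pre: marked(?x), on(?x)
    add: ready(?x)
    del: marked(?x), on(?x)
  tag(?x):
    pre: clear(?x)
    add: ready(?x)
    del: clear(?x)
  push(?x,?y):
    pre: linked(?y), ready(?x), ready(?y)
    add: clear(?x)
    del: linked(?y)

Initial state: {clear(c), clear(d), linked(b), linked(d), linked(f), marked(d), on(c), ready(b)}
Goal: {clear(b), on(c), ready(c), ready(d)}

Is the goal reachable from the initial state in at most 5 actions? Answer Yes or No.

Yes

1. tag(c)  →  {clear(d), linked(b), linked(d), linked(f), marked(d), on(c), ready(b), ready(c)}
2. tag(d)  →  {linked(b), linked(d), linked(f), marked(d), on(c), ready(b), ready(c), ready(d)}
3. push(b,d)  →  {clear(b), linked(b), linked(f), marked(d), on(c), ready(b), ready(c), ready(d)}
optimal plan length = 3; 3 ≤ 5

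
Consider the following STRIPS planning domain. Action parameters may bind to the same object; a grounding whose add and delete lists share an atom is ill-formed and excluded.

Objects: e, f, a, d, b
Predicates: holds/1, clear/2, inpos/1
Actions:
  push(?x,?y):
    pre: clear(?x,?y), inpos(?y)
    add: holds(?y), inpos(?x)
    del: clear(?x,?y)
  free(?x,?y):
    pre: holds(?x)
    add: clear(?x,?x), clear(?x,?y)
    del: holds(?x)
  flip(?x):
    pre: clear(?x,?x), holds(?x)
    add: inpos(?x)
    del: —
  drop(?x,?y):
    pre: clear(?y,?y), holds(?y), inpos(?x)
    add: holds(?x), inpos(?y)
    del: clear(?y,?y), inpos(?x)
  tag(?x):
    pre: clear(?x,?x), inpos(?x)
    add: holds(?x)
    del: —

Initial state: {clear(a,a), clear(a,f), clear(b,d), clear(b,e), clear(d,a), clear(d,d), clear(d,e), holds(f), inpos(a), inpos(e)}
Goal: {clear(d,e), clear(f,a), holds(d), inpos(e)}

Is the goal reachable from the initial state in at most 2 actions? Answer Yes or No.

No

1. push(d,a)  →  {clear(a,a), clear(a,f), clear(b,d), clear(b,e), clear(d,d), clear(d,e), holds(a), holds(f), inpos(a), inpos(d), inpos(e)}
2. push(d,d)  →  {clear(a,a), clear(a,f), clear(b,d), clear(b,e), clear(d,e), holds(a), holds(d), holds(f), inpos(a), inpos(d), inpos(e)}
3. free(f,a)  →  {clear(a,a), clear(a,f), clear(b,d), clear(b,e), clear(d,e), clear(f,a), clear(f,f), holds(a), holds(d), inpos(a), inpos(d), inpos(e)}
optimal plan length = 3; 3 > 2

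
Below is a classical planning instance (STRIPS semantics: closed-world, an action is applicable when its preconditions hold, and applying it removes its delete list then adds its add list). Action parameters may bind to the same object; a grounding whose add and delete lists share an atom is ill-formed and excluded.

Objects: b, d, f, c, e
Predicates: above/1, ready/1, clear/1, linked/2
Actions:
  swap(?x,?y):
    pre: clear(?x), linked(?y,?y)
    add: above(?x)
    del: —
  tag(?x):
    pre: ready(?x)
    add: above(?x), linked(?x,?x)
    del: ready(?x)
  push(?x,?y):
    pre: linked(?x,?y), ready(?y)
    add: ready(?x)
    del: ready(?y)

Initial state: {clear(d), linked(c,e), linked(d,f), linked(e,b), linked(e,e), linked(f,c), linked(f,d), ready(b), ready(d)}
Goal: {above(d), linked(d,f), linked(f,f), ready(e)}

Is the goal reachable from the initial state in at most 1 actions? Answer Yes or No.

1. swap(d,e)  →  {above(d), clear(d), linked(c,e), linked(d,f), linked(e,b), linked(e,e), linked(f,c), linked(f,d), ready(b), ready(d)}
2. push(f,d)  →  {above(d), clear(d), linked(c,e), linked(d,f), linked(e,b), linked(e,e), linked(f,c), linked(f,d), ready(b), ready(f)}
3. tag(f)  →  {above(d), above(f), clear(d), linked(c,e), linked(d,f), linked(e,b), linked(e,e), linked(f,c), linked(f,d), linked(f,f), ready(b)}
4. push(e,b)  →  {above(d), above(f), clear(d), linked(c,e), linked(d,f), linked(e,b), linked(e,e), linked(f,c), linked(f,d), linked(f,f), ready(e)}
optimal plan length = 4; 4 > 1

No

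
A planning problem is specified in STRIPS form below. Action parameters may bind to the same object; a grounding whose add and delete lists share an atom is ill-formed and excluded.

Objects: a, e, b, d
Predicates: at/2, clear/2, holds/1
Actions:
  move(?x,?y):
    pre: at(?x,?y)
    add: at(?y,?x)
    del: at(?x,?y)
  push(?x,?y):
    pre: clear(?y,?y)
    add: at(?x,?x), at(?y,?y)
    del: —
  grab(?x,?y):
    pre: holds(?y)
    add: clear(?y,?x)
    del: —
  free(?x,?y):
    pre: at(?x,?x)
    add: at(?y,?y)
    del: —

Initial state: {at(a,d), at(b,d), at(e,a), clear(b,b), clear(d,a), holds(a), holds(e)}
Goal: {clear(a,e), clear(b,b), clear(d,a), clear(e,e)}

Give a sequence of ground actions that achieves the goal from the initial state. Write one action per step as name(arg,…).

grab(e,a); grab(e,e)

1. grab(e,a)  →  {at(a,d), at(b,d), at(e,a), clear(a,e), clear(b,b), clear(d,a), holds(a), holds(e)}
2. grab(e,e)  →  {at(a,d), at(b,d), at(e,a), clear(a,e), clear(b,b), clear(d,a), clear(e,e), holds(a), holds(e)}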